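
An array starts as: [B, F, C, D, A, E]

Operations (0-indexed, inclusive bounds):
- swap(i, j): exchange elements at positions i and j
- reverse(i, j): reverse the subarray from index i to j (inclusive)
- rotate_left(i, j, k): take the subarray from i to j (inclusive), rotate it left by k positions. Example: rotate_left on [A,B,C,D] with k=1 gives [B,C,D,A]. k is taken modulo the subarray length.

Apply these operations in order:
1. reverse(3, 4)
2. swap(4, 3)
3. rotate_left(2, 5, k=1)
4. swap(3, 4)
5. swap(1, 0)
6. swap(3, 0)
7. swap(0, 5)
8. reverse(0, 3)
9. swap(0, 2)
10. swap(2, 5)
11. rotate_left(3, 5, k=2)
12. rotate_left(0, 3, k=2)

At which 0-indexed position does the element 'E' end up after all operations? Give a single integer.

After 1 (reverse(3, 4)): [B, F, C, A, D, E]
After 2 (swap(4, 3)): [B, F, C, D, A, E]
After 3 (rotate_left(2, 5, k=1)): [B, F, D, A, E, C]
After 4 (swap(3, 4)): [B, F, D, E, A, C]
After 5 (swap(1, 0)): [F, B, D, E, A, C]
After 6 (swap(3, 0)): [E, B, D, F, A, C]
After 7 (swap(0, 5)): [C, B, D, F, A, E]
After 8 (reverse(0, 3)): [F, D, B, C, A, E]
After 9 (swap(0, 2)): [B, D, F, C, A, E]
After 10 (swap(2, 5)): [B, D, E, C, A, F]
After 11 (rotate_left(3, 5, k=2)): [B, D, E, F, C, A]
After 12 (rotate_left(0, 3, k=2)): [E, F, B, D, C, A]

Answer: 0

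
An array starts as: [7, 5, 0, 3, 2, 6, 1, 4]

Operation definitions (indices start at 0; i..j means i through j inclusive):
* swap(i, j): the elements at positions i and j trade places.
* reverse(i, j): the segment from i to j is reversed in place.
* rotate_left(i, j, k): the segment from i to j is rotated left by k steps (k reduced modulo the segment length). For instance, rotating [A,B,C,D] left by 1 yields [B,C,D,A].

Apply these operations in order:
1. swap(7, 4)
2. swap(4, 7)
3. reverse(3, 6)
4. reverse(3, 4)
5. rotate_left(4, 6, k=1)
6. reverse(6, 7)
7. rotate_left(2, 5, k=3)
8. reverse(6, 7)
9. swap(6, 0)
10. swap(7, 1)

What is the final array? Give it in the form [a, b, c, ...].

After 1 (swap(7, 4)): [7, 5, 0, 3, 4, 6, 1, 2]
After 2 (swap(4, 7)): [7, 5, 0, 3, 2, 6, 1, 4]
After 3 (reverse(3, 6)): [7, 5, 0, 1, 6, 2, 3, 4]
After 4 (reverse(3, 4)): [7, 5, 0, 6, 1, 2, 3, 4]
After 5 (rotate_left(4, 6, k=1)): [7, 5, 0, 6, 2, 3, 1, 4]
After 6 (reverse(6, 7)): [7, 5, 0, 6, 2, 3, 4, 1]
After 7 (rotate_left(2, 5, k=3)): [7, 5, 3, 0, 6, 2, 4, 1]
After 8 (reverse(6, 7)): [7, 5, 3, 0, 6, 2, 1, 4]
After 9 (swap(6, 0)): [1, 5, 3, 0, 6, 2, 7, 4]
After 10 (swap(7, 1)): [1, 4, 3, 0, 6, 2, 7, 5]

Answer: [1, 4, 3, 0, 6, 2, 7, 5]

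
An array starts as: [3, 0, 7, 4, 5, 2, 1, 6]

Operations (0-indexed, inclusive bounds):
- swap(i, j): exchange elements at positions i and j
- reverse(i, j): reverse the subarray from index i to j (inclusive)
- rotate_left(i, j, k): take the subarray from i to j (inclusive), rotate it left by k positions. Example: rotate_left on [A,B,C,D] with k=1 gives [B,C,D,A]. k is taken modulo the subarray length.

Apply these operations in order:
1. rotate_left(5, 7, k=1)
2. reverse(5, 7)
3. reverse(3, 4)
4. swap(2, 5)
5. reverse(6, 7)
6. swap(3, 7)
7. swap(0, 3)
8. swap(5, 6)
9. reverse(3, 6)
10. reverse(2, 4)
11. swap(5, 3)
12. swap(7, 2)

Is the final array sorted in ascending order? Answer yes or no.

Answer: no

Derivation:
After 1 (rotate_left(5, 7, k=1)): [3, 0, 7, 4, 5, 1, 6, 2]
After 2 (reverse(5, 7)): [3, 0, 7, 4, 5, 2, 6, 1]
After 3 (reverse(3, 4)): [3, 0, 7, 5, 4, 2, 6, 1]
After 4 (swap(2, 5)): [3, 0, 2, 5, 4, 7, 6, 1]
After 5 (reverse(6, 7)): [3, 0, 2, 5, 4, 7, 1, 6]
After 6 (swap(3, 7)): [3, 0, 2, 6, 4, 7, 1, 5]
After 7 (swap(0, 3)): [6, 0, 2, 3, 4, 7, 1, 5]
After 8 (swap(5, 6)): [6, 0, 2, 3, 4, 1, 7, 5]
After 9 (reverse(3, 6)): [6, 0, 2, 7, 1, 4, 3, 5]
After 10 (reverse(2, 4)): [6, 0, 1, 7, 2, 4, 3, 5]
After 11 (swap(5, 3)): [6, 0, 1, 4, 2, 7, 3, 5]
After 12 (swap(7, 2)): [6, 0, 5, 4, 2, 7, 3, 1]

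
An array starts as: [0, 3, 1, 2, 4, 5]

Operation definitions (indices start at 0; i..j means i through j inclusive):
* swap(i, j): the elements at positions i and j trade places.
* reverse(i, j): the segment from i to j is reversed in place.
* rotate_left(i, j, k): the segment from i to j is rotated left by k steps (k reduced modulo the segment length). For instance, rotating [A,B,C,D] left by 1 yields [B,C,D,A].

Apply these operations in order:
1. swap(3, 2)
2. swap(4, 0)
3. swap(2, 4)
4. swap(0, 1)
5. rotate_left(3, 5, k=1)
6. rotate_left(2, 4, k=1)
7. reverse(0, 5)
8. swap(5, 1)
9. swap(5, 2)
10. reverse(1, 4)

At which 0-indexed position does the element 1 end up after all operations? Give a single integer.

After 1 (swap(3, 2)): [0, 3, 2, 1, 4, 5]
After 2 (swap(4, 0)): [4, 3, 2, 1, 0, 5]
After 3 (swap(2, 4)): [4, 3, 0, 1, 2, 5]
After 4 (swap(0, 1)): [3, 4, 0, 1, 2, 5]
After 5 (rotate_left(3, 5, k=1)): [3, 4, 0, 2, 5, 1]
After 6 (rotate_left(2, 4, k=1)): [3, 4, 2, 5, 0, 1]
After 7 (reverse(0, 5)): [1, 0, 5, 2, 4, 3]
After 8 (swap(5, 1)): [1, 3, 5, 2, 4, 0]
After 9 (swap(5, 2)): [1, 3, 0, 2, 4, 5]
After 10 (reverse(1, 4)): [1, 4, 2, 0, 3, 5]

Answer: 0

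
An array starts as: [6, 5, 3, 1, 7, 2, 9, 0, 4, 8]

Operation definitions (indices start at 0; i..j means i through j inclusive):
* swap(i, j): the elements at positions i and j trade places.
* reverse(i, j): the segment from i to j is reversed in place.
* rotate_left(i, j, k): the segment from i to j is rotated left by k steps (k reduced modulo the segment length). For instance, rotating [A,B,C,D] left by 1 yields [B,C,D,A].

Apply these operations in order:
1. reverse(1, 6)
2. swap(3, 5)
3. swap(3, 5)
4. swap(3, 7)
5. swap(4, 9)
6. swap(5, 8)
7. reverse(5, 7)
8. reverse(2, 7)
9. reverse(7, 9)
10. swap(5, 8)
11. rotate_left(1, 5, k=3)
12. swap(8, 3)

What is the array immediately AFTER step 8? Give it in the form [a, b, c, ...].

After 1 (reverse(1, 6)): [6, 9, 2, 7, 1, 3, 5, 0, 4, 8]
After 2 (swap(3, 5)): [6, 9, 2, 3, 1, 7, 5, 0, 4, 8]
After 3 (swap(3, 5)): [6, 9, 2, 7, 1, 3, 5, 0, 4, 8]
After 4 (swap(3, 7)): [6, 9, 2, 0, 1, 3, 5, 7, 4, 8]
After 5 (swap(4, 9)): [6, 9, 2, 0, 8, 3, 5, 7, 4, 1]
After 6 (swap(5, 8)): [6, 9, 2, 0, 8, 4, 5, 7, 3, 1]
After 7 (reverse(5, 7)): [6, 9, 2, 0, 8, 7, 5, 4, 3, 1]
After 8 (reverse(2, 7)): [6, 9, 4, 5, 7, 8, 0, 2, 3, 1]

Answer: [6, 9, 4, 5, 7, 8, 0, 2, 3, 1]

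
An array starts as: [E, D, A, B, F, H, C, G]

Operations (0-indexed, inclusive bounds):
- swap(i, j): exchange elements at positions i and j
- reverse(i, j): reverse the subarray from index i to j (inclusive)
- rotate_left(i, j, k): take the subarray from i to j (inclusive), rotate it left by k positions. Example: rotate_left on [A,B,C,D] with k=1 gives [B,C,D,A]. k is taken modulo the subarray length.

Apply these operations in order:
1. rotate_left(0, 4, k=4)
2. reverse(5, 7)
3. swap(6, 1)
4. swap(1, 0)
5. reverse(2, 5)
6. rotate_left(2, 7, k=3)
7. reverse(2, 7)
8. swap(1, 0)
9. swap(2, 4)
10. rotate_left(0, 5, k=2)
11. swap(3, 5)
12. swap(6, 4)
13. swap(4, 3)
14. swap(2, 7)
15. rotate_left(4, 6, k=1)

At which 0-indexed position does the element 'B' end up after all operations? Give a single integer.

Answer: 1

Derivation:
After 1 (rotate_left(0, 4, k=4)): [F, E, D, A, B, H, C, G]
After 2 (reverse(5, 7)): [F, E, D, A, B, G, C, H]
After 3 (swap(6, 1)): [F, C, D, A, B, G, E, H]
After 4 (swap(1, 0)): [C, F, D, A, B, G, E, H]
After 5 (reverse(2, 5)): [C, F, G, B, A, D, E, H]
After 6 (rotate_left(2, 7, k=3)): [C, F, D, E, H, G, B, A]
After 7 (reverse(2, 7)): [C, F, A, B, G, H, E, D]
After 8 (swap(1, 0)): [F, C, A, B, G, H, E, D]
After 9 (swap(2, 4)): [F, C, G, B, A, H, E, D]
After 10 (rotate_left(0, 5, k=2)): [G, B, A, H, F, C, E, D]
After 11 (swap(3, 5)): [G, B, A, C, F, H, E, D]
After 12 (swap(6, 4)): [G, B, A, C, E, H, F, D]
After 13 (swap(4, 3)): [G, B, A, E, C, H, F, D]
After 14 (swap(2, 7)): [G, B, D, E, C, H, F, A]
After 15 (rotate_left(4, 6, k=1)): [G, B, D, E, H, F, C, A]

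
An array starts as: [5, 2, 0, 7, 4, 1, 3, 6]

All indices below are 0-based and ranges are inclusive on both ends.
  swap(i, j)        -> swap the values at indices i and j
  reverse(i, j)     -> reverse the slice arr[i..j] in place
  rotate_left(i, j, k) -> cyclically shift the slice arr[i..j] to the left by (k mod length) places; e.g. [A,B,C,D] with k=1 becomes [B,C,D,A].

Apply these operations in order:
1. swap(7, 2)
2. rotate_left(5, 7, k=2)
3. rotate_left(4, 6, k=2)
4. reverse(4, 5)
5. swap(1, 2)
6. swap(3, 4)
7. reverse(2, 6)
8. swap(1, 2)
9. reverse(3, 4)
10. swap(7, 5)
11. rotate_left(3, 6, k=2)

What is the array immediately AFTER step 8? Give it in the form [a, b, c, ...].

After 1 (swap(7, 2)): [5, 2, 6, 7, 4, 1, 3, 0]
After 2 (rotate_left(5, 7, k=2)): [5, 2, 6, 7, 4, 0, 1, 3]
After 3 (rotate_left(4, 6, k=2)): [5, 2, 6, 7, 1, 4, 0, 3]
After 4 (reverse(4, 5)): [5, 2, 6, 7, 4, 1, 0, 3]
After 5 (swap(1, 2)): [5, 6, 2, 7, 4, 1, 0, 3]
After 6 (swap(3, 4)): [5, 6, 2, 4, 7, 1, 0, 3]
After 7 (reverse(2, 6)): [5, 6, 0, 1, 7, 4, 2, 3]
After 8 (swap(1, 2)): [5, 0, 6, 1, 7, 4, 2, 3]

Answer: [5, 0, 6, 1, 7, 4, 2, 3]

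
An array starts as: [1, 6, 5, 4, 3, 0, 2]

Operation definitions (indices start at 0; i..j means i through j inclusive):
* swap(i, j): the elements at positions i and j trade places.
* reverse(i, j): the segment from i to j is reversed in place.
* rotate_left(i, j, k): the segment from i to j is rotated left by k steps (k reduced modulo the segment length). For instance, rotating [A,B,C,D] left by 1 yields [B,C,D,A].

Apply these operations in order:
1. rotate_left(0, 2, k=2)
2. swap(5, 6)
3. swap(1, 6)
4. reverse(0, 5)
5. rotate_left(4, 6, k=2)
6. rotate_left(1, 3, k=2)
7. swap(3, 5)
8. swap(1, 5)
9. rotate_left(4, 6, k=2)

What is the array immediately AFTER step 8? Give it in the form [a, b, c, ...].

Answer: [2, 4, 3, 0, 1, 6, 5]

Derivation:
After 1 (rotate_left(0, 2, k=2)): [5, 1, 6, 4, 3, 0, 2]
After 2 (swap(5, 6)): [5, 1, 6, 4, 3, 2, 0]
After 3 (swap(1, 6)): [5, 0, 6, 4, 3, 2, 1]
After 4 (reverse(0, 5)): [2, 3, 4, 6, 0, 5, 1]
After 5 (rotate_left(4, 6, k=2)): [2, 3, 4, 6, 1, 0, 5]
After 6 (rotate_left(1, 3, k=2)): [2, 6, 3, 4, 1, 0, 5]
After 7 (swap(3, 5)): [2, 6, 3, 0, 1, 4, 5]
After 8 (swap(1, 5)): [2, 4, 3, 0, 1, 6, 5]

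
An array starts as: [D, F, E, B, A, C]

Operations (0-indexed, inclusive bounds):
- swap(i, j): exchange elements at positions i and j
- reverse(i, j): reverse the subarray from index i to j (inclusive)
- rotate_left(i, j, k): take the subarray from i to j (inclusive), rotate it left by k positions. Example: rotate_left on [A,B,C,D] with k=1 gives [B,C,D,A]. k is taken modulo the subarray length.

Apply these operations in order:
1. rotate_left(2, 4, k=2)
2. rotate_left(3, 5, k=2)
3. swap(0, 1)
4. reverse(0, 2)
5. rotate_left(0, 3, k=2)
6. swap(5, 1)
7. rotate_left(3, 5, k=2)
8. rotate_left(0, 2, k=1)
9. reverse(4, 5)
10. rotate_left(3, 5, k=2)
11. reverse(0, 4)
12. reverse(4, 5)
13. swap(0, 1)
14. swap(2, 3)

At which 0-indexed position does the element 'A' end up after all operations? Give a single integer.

After 1 (rotate_left(2, 4, k=2)): [D, F, A, E, B, C]
After 2 (rotate_left(3, 5, k=2)): [D, F, A, C, E, B]
After 3 (swap(0, 1)): [F, D, A, C, E, B]
After 4 (reverse(0, 2)): [A, D, F, C, E, B]
After 5 (rotate_left(0, 3, k=2)): [F, C, A, D, E, B]
After 6 (swap(5, 1)): [F, B, A, D, E, C]
After 7 (rotate_left(3, 5, k=2)): [F, B, A, C, D, E]
After 8 (rotate_left(0, 2, k=1)): [B, A, F, C, D, E]
After 9 (reverse(4, 5)): [B, A, F, C, E, D]
After 10 (rotate_left(3, 5, k=2)): [B, A, F, D, C, E]
After 11 (reverse(0, 4)): [C, D, F, A, B, E]
After 12 (reverse(4, 5)): [C, D, F, A, E, B]
After 13 (swap(0, 1)): [D, C, F, A, E, B]
After 14 (swap(2, 3)): [D, C, A, F, E, B]

Answer: 2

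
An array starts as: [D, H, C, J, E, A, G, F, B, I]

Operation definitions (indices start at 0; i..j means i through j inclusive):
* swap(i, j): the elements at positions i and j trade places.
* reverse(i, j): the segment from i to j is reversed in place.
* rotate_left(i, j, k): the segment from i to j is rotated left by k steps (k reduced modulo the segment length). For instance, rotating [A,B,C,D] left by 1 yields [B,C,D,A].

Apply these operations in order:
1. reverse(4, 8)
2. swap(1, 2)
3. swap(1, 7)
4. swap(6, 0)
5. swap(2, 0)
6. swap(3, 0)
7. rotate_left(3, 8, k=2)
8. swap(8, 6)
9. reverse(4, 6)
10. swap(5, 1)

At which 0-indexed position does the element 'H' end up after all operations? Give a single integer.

Answer: 7

Derivation:
After 1 (reverse(4, 8)): [D, H, C, J, B, F, G, A, E, I]
After 2 (swap(1, 2)): [D, C, H, J, B, F, G, A, E, I]
After 3 (swap(1, 7)): [D, A, H, J, B, F, G, C, E, I]
After 4 (swap(6, 0)): [G, A, H, J, B, F, D, C, E, I]
After 5 (swap(2, 0)): [H, A, G, J, B, F, D, C, E, I]
After 6 (swap(3, 0)): [J, A, G, H, B, F, D, C, E, I]
After 7 (rotate_left(3, 8, k=2)): [J, A, G, F, D, C, E, H, B, I]
After 8 (swap(8, 6)): [J, A, G, F, D, C, B, H, E, I]
After 9 (reverse(4, 6)): [J, A, G, F, B, C, D, H, E, I]
After 10 (swap(5, 1)): [J, C, G, F, B, A, D, H, E, I]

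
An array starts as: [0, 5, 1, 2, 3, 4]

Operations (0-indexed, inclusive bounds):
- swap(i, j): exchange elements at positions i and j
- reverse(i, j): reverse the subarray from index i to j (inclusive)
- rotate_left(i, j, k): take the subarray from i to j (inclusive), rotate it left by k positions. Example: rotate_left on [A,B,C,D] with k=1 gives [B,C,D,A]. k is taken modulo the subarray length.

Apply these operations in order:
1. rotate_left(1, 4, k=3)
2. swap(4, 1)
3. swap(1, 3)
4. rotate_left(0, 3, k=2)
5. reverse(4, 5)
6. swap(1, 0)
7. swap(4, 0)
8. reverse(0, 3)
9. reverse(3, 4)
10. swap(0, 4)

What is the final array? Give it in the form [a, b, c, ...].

After 1 (rotate_left(1, 4, k=3)): [0, 3, 5, 1, 2, 4]
After 2 (swap(4, 1)): [0, 2, 5, 1, 3, 4]
After 3 (swap(1, 3)): [0, 1, 5, 2, 3, 4]
After 4 (rotate_left(0, 3, k=2)): [5, 2, 0, 1, 3, 4]
After 5 (reverse(4, 5)): [5, 2, 0, 1, 4, 3]
After 6 (swap(1, 0)): [2, 5, 0, 1, 4, 3]
After 7 (swap(4, 0)): [4, 5, 0, 1, 2, 3]
After 8 (reverse(0, 3)): [1, 0, 5, 4, 2, 3]
After 9 (reverse(3, 4)): [1, 0, 5, 2, 4, 3]
After 10 (swap(0, 4)): [4, 0, 5, 2, 1, 3]

Answer: [4, 0, 5, 2, 1, 3]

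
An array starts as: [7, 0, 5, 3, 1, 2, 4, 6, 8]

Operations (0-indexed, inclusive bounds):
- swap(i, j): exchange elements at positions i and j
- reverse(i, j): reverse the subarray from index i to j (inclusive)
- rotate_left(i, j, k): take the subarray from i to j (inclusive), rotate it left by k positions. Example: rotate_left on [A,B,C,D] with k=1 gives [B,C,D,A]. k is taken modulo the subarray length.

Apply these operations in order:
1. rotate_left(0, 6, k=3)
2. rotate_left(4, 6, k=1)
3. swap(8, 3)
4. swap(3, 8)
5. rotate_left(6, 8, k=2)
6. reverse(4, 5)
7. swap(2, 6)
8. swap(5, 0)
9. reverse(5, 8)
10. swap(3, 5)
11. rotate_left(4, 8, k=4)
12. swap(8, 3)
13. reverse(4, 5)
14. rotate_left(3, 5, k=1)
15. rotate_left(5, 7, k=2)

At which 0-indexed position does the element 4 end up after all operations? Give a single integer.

After 1 (rotate_left(0, 6, k=3)): [3, 1, 2, 4, 7, 0, 5, 6, 8]
After 2 (rotate_left(4, 6, k=1)): [3, 1, 2, 4, 0, 5, 7, 6, 8]
After 3 (swap(8, 3)): [3, 1, 2, 8, 0, 5, 7, 6, 4]
After 4 (swap(3, 8)): [3, 1, 2, 4, 0, 5, 7, 6, 8]
After 5 (rotate_left(6, 8, k=2)): [3, 1, 2, 4, 0, 5, 8, 7, 6]
After 6 (reverse(4, 5)): [3, 1, 2, 4, 5, 0, 8, 7, 6]
After 7 (swap(2, 6)): [3, 1, 8, 4, 5, 0, 2, 7, 6]
After 8 (swap(5, 0)): [0, 1, 8, 4, 5, 3, 2, 7, 6]
After 9 (reverse(5, 8)): [0, 1, 8, 4, 5, 6, 7, 2, 3]
After 10 (swap(3, 5)): [0, 1, 8, 6, 5, 4, 7, 2, 3]
After 11 (rotate_left(4, 8, k=4)): [0, 1, 8, 6, 3, 5, 4, 7, 2]
After 12 (swap(8, 3)): [0, 1, 8, 2, 3, 5, 4, 7, 6]
After 13 (reverse(4, 5)): [0, 1, 8, 2, 5, 3, 4, 7, 6]
After 14 (rotate_left(3, 5, k=1)): [0, 1, 8, 5, 3, 2, 4, 7, 6]
After 15 (rotate_left(5, 7, k=2)): [0, 1, 8, 5, 3, 7, 2, 4, 6]

Answer: 7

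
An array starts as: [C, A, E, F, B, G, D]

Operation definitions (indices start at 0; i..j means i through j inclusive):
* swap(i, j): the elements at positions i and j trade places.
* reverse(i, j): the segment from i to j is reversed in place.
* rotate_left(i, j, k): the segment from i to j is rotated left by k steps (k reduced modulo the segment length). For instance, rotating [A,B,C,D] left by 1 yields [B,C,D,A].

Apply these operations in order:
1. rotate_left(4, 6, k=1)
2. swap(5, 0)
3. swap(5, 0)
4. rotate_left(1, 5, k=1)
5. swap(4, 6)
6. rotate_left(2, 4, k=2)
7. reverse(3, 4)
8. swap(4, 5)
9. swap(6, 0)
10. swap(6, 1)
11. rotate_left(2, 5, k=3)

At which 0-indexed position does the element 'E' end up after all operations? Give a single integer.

After 1 (rotate_left(4, 6, k=1)): [C, A, E, F, G, D, B]
After 2 (swap(5, 0)): [D, A, E, F, G, C, B]
After 3 (swap(5, 0)): [C, A, E, F, G, D, B]
After 4 (rotate_left(1, 5, k=1)): [C, E, F, G, D, A, B]
After 5 (swap(4, 6)): [C, E, F, G, B, A, D]
After 6 (rotate_left(2, 4, k=2)): [C, E, B, F, G, A, D]
After 7 (reverse(3, 4)): [C, E, B, G, F, A, D]
After 8 (swap(4, 5)): [C, E, B, G, A, F, D]
After 9 (swap(6, 0)): [D, E, B, G, A, F, C]
After 10 (swap(6, 1)): [D, C, B, G, A, F, E]
After 11 (rotate_left(2, 5, k=3)): [D, C, F, B, G, A, E]

Answer: 6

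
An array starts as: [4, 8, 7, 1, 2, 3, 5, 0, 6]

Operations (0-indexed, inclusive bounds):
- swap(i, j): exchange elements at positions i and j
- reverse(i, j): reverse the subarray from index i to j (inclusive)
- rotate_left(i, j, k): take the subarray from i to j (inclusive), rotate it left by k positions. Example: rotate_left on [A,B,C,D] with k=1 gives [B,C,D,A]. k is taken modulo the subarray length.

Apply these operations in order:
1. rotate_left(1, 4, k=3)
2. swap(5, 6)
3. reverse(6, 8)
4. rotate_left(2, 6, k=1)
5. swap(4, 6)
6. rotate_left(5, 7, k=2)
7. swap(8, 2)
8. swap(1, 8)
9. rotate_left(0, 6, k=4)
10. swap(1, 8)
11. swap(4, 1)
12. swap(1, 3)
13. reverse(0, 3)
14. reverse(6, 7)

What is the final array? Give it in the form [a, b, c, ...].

After 1 (rotate_left(1, 4, k=3)): [4, 2, 8, 7, 1, 3, 5, 0, 6]
After 2 (swap(5, 6)): [4, 2, 8, 7, 1, 5, 3, 0, 6]
After 3 (reverse(6, 8)): [4, 2, 8, 7, 1, 5, 6, 0, 3]
After 4 (rotate_left(2, 6, k=1)): [4, 2, 7, 1, 5, 6, 8, 0, 3]
After 5 (swap(4, 6)): [4, 2, 7, 1, 8, 6, 5, 0, 3]
After 6 (rotate_left(5, 7, k=2)): [4, 2, 7, 1, 8, 0, 6, 5, 3]
After 7 (swap(8, 2)): [4, 2, 3, 1, 8, 0, 6, 5, 7]
After 8 (swap(1, 8)): [4, 7, 3, 1, 8, 0, 6, 5, 2]
After 9 (rotate_left(0, 6, k=4)): [8, 0, 6, 4, 7, 3, 1, 5, 2]
After 10 (swap(1, 8)): [8, 2, 6, 4, 7, 3, 1, 5, 0]
After 11 (swap(4, 1)): [8, 7, 6, 4, 2, 3, 1, 5, 0]
After 12 (swap(1, 3)): [8, 4, 6, 7, 2, 3, 1, 5, 0]
After 13 (reverse(0, 3)): [7, 6, 4, 8, 2, 3, 1, 5, 0]
After 14 (reverse(6, 7)): [7, 6, 4, 8, 2, 3, 5, 1, 0]

Answer: [7, 6, 4, 8, 2, 3, 5, 1, 0]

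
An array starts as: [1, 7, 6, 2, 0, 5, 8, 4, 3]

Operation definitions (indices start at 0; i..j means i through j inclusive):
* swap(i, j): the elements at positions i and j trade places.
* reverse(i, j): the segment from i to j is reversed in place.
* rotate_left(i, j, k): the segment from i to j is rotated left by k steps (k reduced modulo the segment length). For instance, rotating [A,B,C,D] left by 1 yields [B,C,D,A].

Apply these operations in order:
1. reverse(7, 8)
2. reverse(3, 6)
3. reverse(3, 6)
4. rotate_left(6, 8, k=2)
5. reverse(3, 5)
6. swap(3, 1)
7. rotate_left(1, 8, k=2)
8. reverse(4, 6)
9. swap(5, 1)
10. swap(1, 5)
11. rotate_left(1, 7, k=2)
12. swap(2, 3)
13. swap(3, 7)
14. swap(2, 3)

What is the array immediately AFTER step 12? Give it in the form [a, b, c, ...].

Answer: [1, 2, 8, 3, 4, 5, 7, 0, 6]

Derivation:
After 1 (reverse(7, 8)): [1, 7, 6, 2, 0, 5, 8, 3, 4]
After 2 (reverse(3, 6)): [1, 7, 6, 8, 5, 0, 2, 3, 4]
After 3 (reverse(3, 6)): [1, 7, 6, 2, 0, 5, 8, 3, 4]
After 4 (rotate_left(6, 8, k=2)): [1, 7, 6, 2, 0, 5, 4, 8, 3]
After 5 (reverse(3, 5)): [1, 7, 6, 5, 0, 2, 4, 8, 3]
After 6 (swap(3, 1)): [1, 5, 6, 7, 0, 2, 4, 8, 3]
After 7 (rotate_left(1, 8, k=2)): [1, 7, 0, 2, 4, 8, 3, 5, 6]
After 8 (reverse(4, 6)): [1, 7, 0, 2, 3, 8, 4, 5, 6]
After 9 (swap(5, 1)): [1, 8, 0, 2, 3, 7, 4, 5, 6]
After 10 (swap(1, 5)): [1, 7, 0, 2, 3, 8, 4, 5, 6]
After 11 (rotate_left(1, 7, k=2)): [1, 2, 3, 8, 4, 5, 7, 0, 6]
After 12 (swap(2, 3)): [1, 2, 8, 3, 4, 5, 7, 0, 6]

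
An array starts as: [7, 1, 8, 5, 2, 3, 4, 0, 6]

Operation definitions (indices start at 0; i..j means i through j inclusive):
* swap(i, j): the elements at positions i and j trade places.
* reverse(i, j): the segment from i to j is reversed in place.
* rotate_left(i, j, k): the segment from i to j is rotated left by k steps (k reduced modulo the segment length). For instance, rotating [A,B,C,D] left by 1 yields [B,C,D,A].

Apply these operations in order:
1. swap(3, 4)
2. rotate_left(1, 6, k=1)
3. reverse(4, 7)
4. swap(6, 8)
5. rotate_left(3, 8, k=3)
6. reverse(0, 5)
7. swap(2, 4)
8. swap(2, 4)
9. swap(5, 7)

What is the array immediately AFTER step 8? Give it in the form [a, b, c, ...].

After 1 (swap(3, 4)): [7, 1, 8, 2, 5, 3, 4, 0, 6]
After 2 (rotate_left(1, 6, k=1)): [7, 8, 2, 5, 3, 4, 1, 0, 6]
After 3 (reverse(4, 7)): [7, 8, 2, 5, 0, 1, 4, 3, 6]
After 4 (swap(6, 8)): [7, 8, 2, 5, 0, 1, 6, 3, 4]
After 5 (rotate_left(3, 8, k=3)): [7, 8, 2, 6, 3, 4, 5, 0, 1]
After 6 (reverse(0, 5)): [4, 3, 6, 2, 8, 7, 5, 0, 1]
After 7 (swap(2, 4)): [4, 3, 8, 2, 6, 7, 5, 0, 1]
After 8 (swap(2, 4)): [4, 3, 6, 2, 8, 7, 5, 0, 1]

Answer: [4, 3, 6, 2, 8, 7, 5, 0, 1]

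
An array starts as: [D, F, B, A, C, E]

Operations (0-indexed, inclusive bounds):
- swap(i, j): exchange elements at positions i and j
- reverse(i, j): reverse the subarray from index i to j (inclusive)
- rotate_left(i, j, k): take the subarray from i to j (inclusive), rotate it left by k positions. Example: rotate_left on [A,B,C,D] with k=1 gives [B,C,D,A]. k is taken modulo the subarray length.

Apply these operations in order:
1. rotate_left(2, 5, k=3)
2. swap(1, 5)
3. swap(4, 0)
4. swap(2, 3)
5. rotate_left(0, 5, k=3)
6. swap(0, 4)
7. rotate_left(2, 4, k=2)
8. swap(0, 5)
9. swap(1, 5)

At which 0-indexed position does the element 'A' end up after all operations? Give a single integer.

Answer: 4

Derivation:
After 1 (rotate_left(2, 5, k=3)): [D, F, E, B, A, C]
After 2 (swap(1, 5)): [D, C, E, B, A, F]
After 3 (swap(4, 0)): [A, C, E, B, D, F]
After 4 (swap(2, 3)): [A, C, B, E, D, F]
After 5 (rotate_left(0, 5, k=3)): [E, D, F, A, C, B]
After 6 (swap(0, 4)): [C, D, F, A, E, B]
After 7 (rotate_left(2, 4, k=2)): [C, D, E, F, A, B]
After 8 (swap(0, 5)): [B, D, E, F, A, C]
After 9 (swap(1, 5)): [B, C, E, F, A, D]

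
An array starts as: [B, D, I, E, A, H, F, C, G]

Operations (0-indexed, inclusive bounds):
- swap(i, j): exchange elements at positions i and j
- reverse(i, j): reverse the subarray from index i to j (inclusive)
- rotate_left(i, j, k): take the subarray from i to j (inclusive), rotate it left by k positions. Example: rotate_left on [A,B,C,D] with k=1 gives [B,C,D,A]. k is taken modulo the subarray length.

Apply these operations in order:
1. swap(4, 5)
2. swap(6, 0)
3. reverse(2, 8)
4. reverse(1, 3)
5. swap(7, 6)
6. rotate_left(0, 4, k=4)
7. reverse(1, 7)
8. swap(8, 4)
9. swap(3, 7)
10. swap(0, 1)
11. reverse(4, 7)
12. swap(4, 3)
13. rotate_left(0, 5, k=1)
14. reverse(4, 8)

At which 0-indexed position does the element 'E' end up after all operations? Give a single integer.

Answer: 1

Derivation:
After 1 (swap(4, 5)): [B, D, I, E, H, A, F, C, G]
After 2 (swap(6, 0)): [F, D, I, E, H, A, B, C, G]
After 3 (reverse(2, 8)): [F, D, G, C, B, A, H, E, I]
After 4 (reverse(1, 3)): [F, C, G, D, B, A, H, E, I]
After 5 (swap(7, 6)): [F, C, G, D, B, A, E, H, I]
After 6 (rotate_left(0, 4, k=4)): [B, F, C, G, D, A, E, H, I]
After 7 (reverse(1, 7)): [B, H, E, A, D, G, C, F, I]
After 8 (swap(8, 4)): [B, H, E, A, I, G, C, F, D]
After 9 (swap(3, 7)): [B, H, E, F, I, G, C, A, D]
After 10 (swap(0, 1)): [H, B, E, F, I, G, C, A, D]
After 11 (reverse(4, 7)): [H, B, E, F, A, C, G, I, D]
After 12 (swap(4, 3)): [H, B, E, A, F, C, G, I, D]
After 13 (rotate_left(0, 5, k=1)): [B, E, A, F, C, H, G, I, D]
After 14 (reverse(4, 8)): [B, E, A, F, D, I, G, H, C]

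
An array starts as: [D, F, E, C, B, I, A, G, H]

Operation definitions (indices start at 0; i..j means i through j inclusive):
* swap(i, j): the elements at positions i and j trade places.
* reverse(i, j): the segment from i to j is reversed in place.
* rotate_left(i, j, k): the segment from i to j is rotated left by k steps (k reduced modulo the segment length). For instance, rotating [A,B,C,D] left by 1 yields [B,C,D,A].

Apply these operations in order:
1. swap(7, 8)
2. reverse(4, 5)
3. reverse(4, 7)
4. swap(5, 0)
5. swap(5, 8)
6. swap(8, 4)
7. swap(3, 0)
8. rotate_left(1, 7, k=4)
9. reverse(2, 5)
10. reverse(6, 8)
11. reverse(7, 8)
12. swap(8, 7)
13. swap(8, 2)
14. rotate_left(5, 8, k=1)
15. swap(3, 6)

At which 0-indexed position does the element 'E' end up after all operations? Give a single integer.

Answer: 7

Derivation:
After 1 (swap(7, 8)): [D, F, E, C, B, I, A, H, G]
After 2 (reverse(4, 5)): [D, F, E, C, I, B, A, H, G]
After 3 (reverse(4, 7)): [D, F, E, C, H, A, B, I, G]
After 4 (swap(5, 0)): [A, F, E, C, H, D, B, I, G]
After 5 (swap(5, 8)): [A, F, E, C, H, G, B, I, D]
After 6 (swap(8, 4)): [A, F, E, C, D, G, B, I, H]
After 7 (swap(3, 0)): [C, F, E, A, D, G, B, I, H]
After 8 (rotate_left(1, 7, k=4)): [C, G, B, I, F, E, A, D, H]
After 9 (reverse(2, 5)): [C, G, E, F, I, B, A, D, H]
After 10 (reverse(6, 8)): [C, G, E, F, I, B, H, D, A]
After 11 (reverse(7, 8)): [C, G, E, F, I, B, H, A, D]
After 12 (swap(8, 7)): [C, G, E, F, I, B, H, D, A]
After 13 (swap(8, 2)): [C, G, A, F, I, B, H, D, E]
After 14 (rotate_left(5, 8, k=1)): [C, G, A, F, I, H, D, E, B]
After 15 (swap(3, 6)): [C, G, A, D, I, H, F, E, B]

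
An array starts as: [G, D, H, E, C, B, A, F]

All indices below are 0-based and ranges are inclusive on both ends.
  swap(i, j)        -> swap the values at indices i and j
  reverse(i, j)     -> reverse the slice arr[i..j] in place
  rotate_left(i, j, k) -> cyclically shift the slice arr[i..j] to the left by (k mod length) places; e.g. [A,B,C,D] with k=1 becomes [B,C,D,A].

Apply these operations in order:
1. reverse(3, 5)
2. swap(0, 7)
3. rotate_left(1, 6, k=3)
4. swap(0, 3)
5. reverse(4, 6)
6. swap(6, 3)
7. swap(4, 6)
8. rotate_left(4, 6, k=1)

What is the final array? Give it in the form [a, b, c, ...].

After 1 (reverse(3, 5)): [G, D, H, B, C, E, A, F]
After 2 (swap(0, 7)): [F, D, H, B, C, E, A, G]
After 3 (rotate_left(1, 6, k=3)): [F, C, E, A, D, H, B, G]
After 4 (swap(0, 3)): [A, C, E, F, D, H, B, G]
After 5 (reverse(4, 6)): [A, C, E, F, B, H, D, G]
After 6 (swap(6, 3)): [A, C, E, D, B, H, F, G]
After 7 (swap(4, 6)): [A, C, E, D, F, H, B, G]
After 8 (rotate_left(4, 6, k=1)): [A, C, E, D, H, B, F, G]

Answer: [A, C, E, D, H, B, F, G]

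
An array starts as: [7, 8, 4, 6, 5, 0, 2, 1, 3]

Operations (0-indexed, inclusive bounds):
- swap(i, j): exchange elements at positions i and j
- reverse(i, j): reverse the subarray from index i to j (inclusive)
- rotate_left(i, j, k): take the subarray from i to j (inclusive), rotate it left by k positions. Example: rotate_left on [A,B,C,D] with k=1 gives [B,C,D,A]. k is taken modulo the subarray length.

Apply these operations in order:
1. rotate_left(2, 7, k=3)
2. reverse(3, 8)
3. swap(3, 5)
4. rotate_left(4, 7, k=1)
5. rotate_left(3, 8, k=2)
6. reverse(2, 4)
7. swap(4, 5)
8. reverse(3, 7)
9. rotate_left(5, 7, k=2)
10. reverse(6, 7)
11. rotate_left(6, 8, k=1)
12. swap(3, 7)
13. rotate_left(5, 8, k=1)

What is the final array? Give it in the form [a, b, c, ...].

After 1 (rotate_left(2, 7, k=3)): [7, 8, 0, 2, 1, 4, 6, 5, 3]
After 2 (reverse(3, 8)): [7, 8, 0, 3, 5, 6, 4, 1, 2]
After 3 (swap(3, 5)): [7, 8, 0, 6, 5, 3, 4, 1, 2]
After 4 (rotate_left(4, 7, k=1)): [7, 8, 0, 6, 3, 4, 1, 5, 2]
After 5 (rotate_left(3, 8, k=2)): [7, 8, 0, 4, 1, 5, 2, 6, 3]
After 6 (reverse(2, 4)): [7, 8, 1, 4, 0, 5, 2, 6, 3]
After 7 (swap(4, 5)): [7, 8, 1, 4, 5, 0, 2, 6, 3]
After 8 (reverse(3, 7)): [7, 8, 1, 6, 2, 0, 5, 4, 3]
After 9 (rotate_left(5, 7, k=2)): [7, 8, 1, 6, 2, 4, 0, 5, 3]
After 10 (reverse(6, 7)): [7, 8, 1, 6, 2, 4, 5, 0, 3]
After 11 (rotate_left(6, 8, k=1)): [7, 8, 1, 6, 2, 4, 0, 3, 5]
After 12 (swap(3, 7)): [7, 8, 1, 3, 2, 4, 0, 6, 5]
After 13 (rotate_left(5, 8, k=1)): [7, 8, 1, 3, 2, 0, 6, 5, 4]

Answer: [7, 8, 1, 3, 2, 0, 6, 5, 4]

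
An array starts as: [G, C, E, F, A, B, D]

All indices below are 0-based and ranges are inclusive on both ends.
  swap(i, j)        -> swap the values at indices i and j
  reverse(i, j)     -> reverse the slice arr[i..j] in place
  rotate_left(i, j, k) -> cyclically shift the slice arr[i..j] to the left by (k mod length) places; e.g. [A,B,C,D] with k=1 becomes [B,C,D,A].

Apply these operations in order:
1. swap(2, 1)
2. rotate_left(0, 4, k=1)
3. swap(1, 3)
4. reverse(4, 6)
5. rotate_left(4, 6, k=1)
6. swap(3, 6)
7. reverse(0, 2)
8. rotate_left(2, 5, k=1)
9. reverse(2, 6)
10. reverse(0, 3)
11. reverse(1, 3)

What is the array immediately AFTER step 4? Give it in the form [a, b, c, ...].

After 1 (swap(2, 1)): [G, E, C, F, A, B, D]
After 2 (rotate_left(0, 4, k=1)): [E, C, F, A, G, B, D]
After 3 (swap(1, 3)): [E, A, F, C, G, B, D]
After 4 (reverse(4, 6)): [E, A, F, C, D, B, G]

Answer: [E, A, F, C, D, B, G]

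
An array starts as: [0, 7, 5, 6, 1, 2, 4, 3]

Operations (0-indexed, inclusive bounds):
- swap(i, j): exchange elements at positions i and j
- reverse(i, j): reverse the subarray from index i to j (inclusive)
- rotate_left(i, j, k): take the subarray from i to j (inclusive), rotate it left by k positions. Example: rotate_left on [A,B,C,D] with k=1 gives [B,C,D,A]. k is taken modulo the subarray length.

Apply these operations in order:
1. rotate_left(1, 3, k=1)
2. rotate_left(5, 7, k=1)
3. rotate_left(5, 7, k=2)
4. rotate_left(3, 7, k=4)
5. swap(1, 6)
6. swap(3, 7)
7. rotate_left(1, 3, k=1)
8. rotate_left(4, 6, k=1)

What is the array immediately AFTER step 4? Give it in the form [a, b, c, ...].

After 1 (rotate_left(1, 3, k=1)): [0, 5, 6, 7, 1, 2, 4, 3]
After 2 (rotate_left(5, 7, k=1)): [0, 5, 6, 7, 1, 4, 3, 2]
After 3 (rotate_left(5, 7, k=2)): [0, 5, 6, 7, 1, 2, 4, 3]
After 4 (rotate_left(3, 7, k=4)): [0, 5, 6, 3, 7, 1, 2, 4]

Answer: [0, 5, 6, 3, 7, 1, 2, 4]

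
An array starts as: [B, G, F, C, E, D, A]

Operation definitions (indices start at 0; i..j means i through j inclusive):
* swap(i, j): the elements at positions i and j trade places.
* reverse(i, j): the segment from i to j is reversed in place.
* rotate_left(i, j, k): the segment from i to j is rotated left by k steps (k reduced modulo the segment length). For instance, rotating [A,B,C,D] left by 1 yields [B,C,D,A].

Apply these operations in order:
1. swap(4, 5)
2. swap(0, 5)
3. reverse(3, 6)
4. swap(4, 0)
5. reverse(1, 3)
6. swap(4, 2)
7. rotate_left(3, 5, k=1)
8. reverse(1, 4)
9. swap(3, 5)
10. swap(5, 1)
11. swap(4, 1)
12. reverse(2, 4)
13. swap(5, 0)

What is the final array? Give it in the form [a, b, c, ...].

After 1 (swap(4, 5)): [B, G, F, C, D, E, A]
After 2 (swap(0, 5)): [E, G, F, C, D, B, A]
After 3 (reverse(3, 6)): [E, G, F, A, B, D, C]
After 4 (swap(4, 0)): [B, G, F, A, E, D, C]
After 5 (reverse(1, 3)): [B, A, F, G, E, D, C]
After 6 (swap(4, 2)): [B, A, E, G, F, D, C]
After 7 (rotate_left(3, 5, k=1)): [B, A, E, F, D, G, C]
After 8 (reverse(1, 4)): [B, D, F, E, A, G, C]
After 9 (swap(3, 5)): [B, D, F, G, A, E, C]
After 10 (swap(5, 1)): [B, E, F, G, A, D, C]
After 11 (swap(4, 1)): [B, A, F, G, E, D, C]
After 12 (reverse(2, 4)): [B, A, E, G, F, D, C]
After 13 (swap(5, 0)): [D, A, E, G, F, B, C]

Answer: [D, A, E, G, F, B, C]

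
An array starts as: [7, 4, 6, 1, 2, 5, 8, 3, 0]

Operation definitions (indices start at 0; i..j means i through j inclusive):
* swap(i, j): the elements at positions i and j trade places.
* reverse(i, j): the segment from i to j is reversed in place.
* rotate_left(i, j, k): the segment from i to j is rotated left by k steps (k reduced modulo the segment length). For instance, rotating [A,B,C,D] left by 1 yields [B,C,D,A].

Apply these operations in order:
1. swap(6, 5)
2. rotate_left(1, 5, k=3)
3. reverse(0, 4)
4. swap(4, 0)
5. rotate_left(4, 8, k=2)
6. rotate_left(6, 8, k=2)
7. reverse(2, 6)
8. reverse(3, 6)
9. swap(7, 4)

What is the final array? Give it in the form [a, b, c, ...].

Answer: [7, 4, 1, 8, 0, 5, 3, 2, 6]

Derivation:
After 1 (swap(6, 5)): [7, 4, 6, 1, 2, 8, 5, 3, 0]
After 2 (rotate_left(1, 5, k=3)): [7, 2, 8, 4, 6, 1, 5, 3, 0]
After 3 (reverse(0, 4)): [6, 4, 8, 2, 7, 1, 5, 3, 0]
After 4 (swap(4, 0)): [7, 4, 8, 2, 6, 1, 5, 3, 0]
After 5 (rotate_left(4, 8, k=2)): [7, 4, 8, 2, 5, 3, 0, 6, 1]
After 6 (rotate_left(6, 8, k=2)): [7, 4, 8, 2, 5, 3, 1, 0, 6]
After 7 (reverse(2, 6)): [7, 4, 1, 3, 5, 2, 8, 0, 6]
After 8 (reverse(3, 6)): [7, 4, 1, 8, 2, 5, 3, 0, 6]
After 9 (swap(7, 4)): [7, 4, 1, 8, 0, 5, 3, 2, 6]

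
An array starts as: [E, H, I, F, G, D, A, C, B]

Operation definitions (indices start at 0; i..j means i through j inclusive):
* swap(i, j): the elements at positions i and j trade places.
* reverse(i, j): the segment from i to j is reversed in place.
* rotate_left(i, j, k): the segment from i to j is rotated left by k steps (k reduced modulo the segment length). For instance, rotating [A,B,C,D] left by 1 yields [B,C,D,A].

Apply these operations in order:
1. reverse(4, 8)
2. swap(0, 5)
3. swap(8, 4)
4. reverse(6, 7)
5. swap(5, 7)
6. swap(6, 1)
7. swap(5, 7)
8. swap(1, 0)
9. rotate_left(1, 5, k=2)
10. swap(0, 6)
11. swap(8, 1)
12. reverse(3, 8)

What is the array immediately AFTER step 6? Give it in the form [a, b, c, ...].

After 1 (reverse(4, 8)): [E, H, I, F, B, C, A, D, G]
After 2 (swap(0, 5)): [C, H, I, F, B, E, A, D, G]
After 3 (swap(8, 4)): [C, H, I, F, G, E, A, D, B]
After 4 (reverse(6, 7)): [C, H, I, F, G, E, D, A, B]
After 5 (swap(5, 7)): [C, H, I, F, G, A, D, E, B]
After 6 (swap(6, 1)): [C, D, I, F, G, A, H, E, B]

Answer: [C, D, I, F, G, A, H, E, B]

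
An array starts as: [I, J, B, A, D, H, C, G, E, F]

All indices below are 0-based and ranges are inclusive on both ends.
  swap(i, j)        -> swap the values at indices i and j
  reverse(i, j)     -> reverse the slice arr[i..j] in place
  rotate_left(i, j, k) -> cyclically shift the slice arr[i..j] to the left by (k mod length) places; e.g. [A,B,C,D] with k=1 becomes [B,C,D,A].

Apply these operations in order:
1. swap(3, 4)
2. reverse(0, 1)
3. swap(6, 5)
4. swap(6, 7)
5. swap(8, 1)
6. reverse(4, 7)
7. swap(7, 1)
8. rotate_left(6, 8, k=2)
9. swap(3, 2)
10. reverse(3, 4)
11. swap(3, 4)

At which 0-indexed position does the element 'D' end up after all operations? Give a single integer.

Answer: 2

Derivation:
After 1 (swap(3, 4)): [I, J, B, D, A, H, C, G, E, F]
After 2 (reverse(0, 1)): [J, I, B, D, A, H, C, G, E, F]
After 3 (swap(6, 5)): [J, I, B, D, A, C, H, G, E, F]
After 4 (swap(6, 7)): [J, I, B, D, A, C, G, H, E, F]
After 5 (swap(8, 1)): [J, E, B, D, A, C, G, H, I, F]
After 6 (reverse(4, 7)): [J, E, B, D, H, G, C, A, I, F]
After 7 (swap(7, 1)): [J, A, B, D, H, G, C, E, I, F]
After 8 (rotate_left(6, 8, k=2)): [J, A, B, D, H, G, I, C, E, F]
After 9 (swap(3, 2)): [J, A, D, B, H, G, I, C, E, F]
After 10 (reverse(3, 4)): [J, A, D, H, B, G, I, C, E, F]
After 11 (swap(3, 4)): [J, A, D, B, H, G, I, C, E, F]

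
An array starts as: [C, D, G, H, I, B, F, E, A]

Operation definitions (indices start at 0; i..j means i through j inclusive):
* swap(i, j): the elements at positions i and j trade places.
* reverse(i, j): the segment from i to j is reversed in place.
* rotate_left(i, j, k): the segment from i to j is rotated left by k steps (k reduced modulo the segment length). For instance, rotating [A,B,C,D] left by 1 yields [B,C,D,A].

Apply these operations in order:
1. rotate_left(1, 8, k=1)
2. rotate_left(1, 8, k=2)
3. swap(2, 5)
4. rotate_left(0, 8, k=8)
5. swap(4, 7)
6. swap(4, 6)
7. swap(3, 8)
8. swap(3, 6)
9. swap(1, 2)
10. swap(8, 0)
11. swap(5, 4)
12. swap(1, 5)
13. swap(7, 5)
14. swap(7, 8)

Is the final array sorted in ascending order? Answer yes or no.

After 1 (rotate_left(1, 8, k=1)): [C, G, H, I, B, F, E, A, D]
After 2 (rotate_left(1, 8, k=2)): [C, I, B, F, E, A, D, G, H]
After 3 (swap(2, 5)): [C, I, A, F, E, B, D, G, H]
After 4 (rotate_left(0, 8, k=8)): [H, C, I, A, F, E, B, D, G]
After 5 (swap(4, 7)): [H, C, I, A, D, E, B, F, G]
After 6 (swap(4, 6)): [H, C, I, A, B, E, D, F, G]
After 7 (swap(3, 8)): [H, C, I, G, B, E, D, F, A]
After 8 (swap(3, 6)): [H, C, I, D, B, E, G, F, A]
After 9 (swap(1, 2)): [H, I, C, D, B, E, G, F, A]
After 10 (swap(8, 0)): [A, I, C, D, B, E, G, F, H]
After 11 (swap(5, 4)): [A, I, C, D, E, B, G, F, H]
After 12 (swap(1, 5)): [A, B, C, D, E, I, G, F, H]
After 13 (swap(7, 5)): [A, B, C, D, E, F, G, I, H]
After 14 (swap(7, 8)): [A, B, C, D, E, F, G, H, I]

Answer: yes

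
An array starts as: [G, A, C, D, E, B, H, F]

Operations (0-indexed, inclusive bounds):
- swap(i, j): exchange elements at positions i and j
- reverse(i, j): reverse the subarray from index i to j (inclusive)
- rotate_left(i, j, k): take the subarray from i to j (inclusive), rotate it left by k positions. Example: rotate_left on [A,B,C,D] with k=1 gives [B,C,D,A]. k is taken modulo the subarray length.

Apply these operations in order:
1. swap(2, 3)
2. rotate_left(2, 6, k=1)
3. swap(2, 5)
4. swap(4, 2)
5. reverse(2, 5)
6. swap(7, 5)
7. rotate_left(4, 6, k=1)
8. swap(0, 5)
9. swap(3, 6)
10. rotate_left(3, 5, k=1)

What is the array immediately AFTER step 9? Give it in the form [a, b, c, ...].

Answer: [D, A, C, E, F, G, H, B]

Derivation:
After 1 (swap(2, 3)): [G, A, D, C, E, B, H, F]
After 2 (rotate_left(2, 6, k=1)): [G, A, C, E, B, H, D, F]
After 3 (swap(2, 5)): [G, A, H, E, B, C, D, F]
After 4 (swap(4, 2)): [G, A, B, E, H, C, D, F]
After 5 (reverse(2, 5)): [G, A, C, H, E, B, D, F]
After 6 (swap(7, 5)): [G, A, C, H, E, F, D, B]
After 7 (rotate_left(4, 6, k=1)): [G, A, C, H, F, D, E, B]
After 8 (swap(0, 5)): [D, A, C, H, F, G, E, B]
After 9 (swap(3, 6)): [D, A, C, E, F, G, H, B]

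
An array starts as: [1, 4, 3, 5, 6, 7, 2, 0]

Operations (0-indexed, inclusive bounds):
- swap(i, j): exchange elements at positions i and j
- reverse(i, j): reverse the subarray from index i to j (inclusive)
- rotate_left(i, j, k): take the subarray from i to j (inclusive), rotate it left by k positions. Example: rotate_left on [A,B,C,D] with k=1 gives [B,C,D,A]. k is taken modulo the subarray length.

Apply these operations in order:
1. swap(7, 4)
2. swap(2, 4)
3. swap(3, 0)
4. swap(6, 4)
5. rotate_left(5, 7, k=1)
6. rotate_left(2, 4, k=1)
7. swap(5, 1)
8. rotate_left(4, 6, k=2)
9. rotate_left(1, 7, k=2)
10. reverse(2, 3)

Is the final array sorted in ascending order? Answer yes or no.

Answer: no

Derivation:
After 1 (swap(7, 4)): [1, 4, 3, 5, 0, 7, 2, 6]
After 2 (swap(2, 4)): [1, 4, 0, 5, 3, 7, 2, 6]
After 3 (swap(3, 0)): [5, 4, 0, 1, 3, 7, 2, 6]
After 4 (swap(6, 4)): [5, 4, 0, 1, 2, 7, 3, 6]
After 5 (rotate_left(5, 7, k=1)): [5, 4, 0, 1, 2, 3, 6, 7]
After 6 (rotate_left(2, 4, k=1)): [5, 4, 1, 2, 0, 3, 6, 7]
After 7 (swap(5, 1)): [5, 3, 1, 2, 0, 4, 6, 7]
After 8 (rotate_left(4, 6, k=2)): [5, 3, 1, 2, 6, 0, 4, 7]
After 9 (rotate_left(1, 7, k=2)): [5, 2, 6, 0, 4, 7, 3, 1]
After 10 (reverse(2, 3)): [5, 2, 0, 6, 4, 7, 3, 1]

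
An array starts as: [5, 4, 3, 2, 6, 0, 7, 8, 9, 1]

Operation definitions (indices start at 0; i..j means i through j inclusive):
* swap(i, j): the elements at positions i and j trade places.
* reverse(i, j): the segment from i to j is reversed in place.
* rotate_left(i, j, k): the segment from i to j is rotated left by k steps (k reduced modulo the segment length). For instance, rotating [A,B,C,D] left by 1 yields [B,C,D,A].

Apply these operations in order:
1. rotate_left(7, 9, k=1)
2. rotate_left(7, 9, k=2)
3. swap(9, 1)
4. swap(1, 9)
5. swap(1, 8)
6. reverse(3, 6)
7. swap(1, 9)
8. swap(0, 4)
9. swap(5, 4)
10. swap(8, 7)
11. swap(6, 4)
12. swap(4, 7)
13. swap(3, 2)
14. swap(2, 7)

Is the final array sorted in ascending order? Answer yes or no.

Answer: yes

Derivation:
After 1 (rotate_left(7, 9, k=1)): [5, 4, 3, 2, 6, 0, 7, 9, 1, 8]
After 2 (rotate_left(7, 9, k=2)): [5, 4, 3, 2, 6, 0, 7, 8, 9, 1]
After 3 (swap(9, 1)): [5, 1, 3, 2, 6, 0, 7, 8, 9, 4]
After 4 (swap(1, 9)): [5, 4, 3, 2, 6, 0, 7, 8, 9, 1]
After 5 (swap(1, 8)): [5, 9, 3, 2, 6, 0, 7, 8, 4, 1]
After 6 (reverse(3, 6)): [5, 9, 3, 7, 0, 6, 2, 8, 4, 1]
After 7 (swap(1, 9)): [5, 1, 3, 7, 0, 6, 2, 8, 4, 9]
After 8 (swap(0, 4)): [0, 1, 3, 7, 5, 6, 2, 8, 4, 9]
After 9 (swap(5, 4)): [0, 1, 3, 7, 6, 5, 2, 8, 4, 9]
After 10 (swap(8, 7)): [0, 1, 3, 7, 6, 5, 2, 4, 8, 9]
After 11 (swap(6, 4)): [0, 1, 3, 7, 2, 5, 6, 4, 8, 9]
After 12 (swap(4, 7)): [0, 1, 3, 7, 4, 5, 6, 2, 8, 9]
After 13 (swap(3, 2)): [0, 1, 7, 3, 4, 5, 6, 2, 8, 9]
After 14 (swap(2, 7)): [0, 1, 2, 3, 4, 5, 6, 7, 8, 9]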